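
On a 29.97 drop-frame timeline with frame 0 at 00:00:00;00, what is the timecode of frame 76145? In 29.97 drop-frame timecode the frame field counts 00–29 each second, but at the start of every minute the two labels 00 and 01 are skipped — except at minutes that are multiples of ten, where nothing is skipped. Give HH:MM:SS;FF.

00:42:20;21

Ten DF minutes hold 17982 frames, so frame 76145 lies in block 4 (frames 71928–89909) with 4217 frames into that block.
The block's first minute is 1800 frames and the rest 1798 each; 4217 frames reaches minute 2, so 4 × 18 + 2 × 2 = 76 labels have been skipped so far.
Adding those back, label number 76145 + 76 = 76221 at 30 labels/s is 2540 s + 21 f = 0 h 42 min 20 s frame 21, i.e. 00:42:20;21.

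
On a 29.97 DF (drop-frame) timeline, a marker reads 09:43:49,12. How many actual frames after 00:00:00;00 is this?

1049832

As if non-drop at 30 labels/s: (9 × 3600 + 43 × 60 + 49) × 30 + 12 = 1050882.
Minute boundaries passed: 583; those not divisible by 10: 583 − 58 = 525; dropped labels = 2 × 525 = 1050.
Actual frame index = 1050882 − 1050 = 1049832.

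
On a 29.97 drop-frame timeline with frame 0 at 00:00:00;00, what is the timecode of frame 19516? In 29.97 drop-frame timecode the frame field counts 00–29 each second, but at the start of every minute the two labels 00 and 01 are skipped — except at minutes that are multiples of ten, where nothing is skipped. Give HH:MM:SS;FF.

Ten DF minutes hold 17982 frames, so frame 19516 lies in block 1 (frames 17982–35963) with 1534 frames into that block.
The block's first minute is 1800 frames and the rest 1798 each; 1534 frames reaches minute 0, so 1 × 18 + 0 × 2 = 18 labels have been skipped so far.
Adding those back, label number 19516 + 18 = 19534 at 30 labels/s is 651 s + 4 f = 0 h 10 min 51 s frame 4, i.e. 00:10:51;04.

00:10:51;04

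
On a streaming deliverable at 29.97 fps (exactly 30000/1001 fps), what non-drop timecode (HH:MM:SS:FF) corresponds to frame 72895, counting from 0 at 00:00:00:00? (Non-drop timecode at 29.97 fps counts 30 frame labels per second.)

00:40:29:25

72895 ÷ 30 = 2429 full seconds, remainder 25 frames.
2429 s = 0 h 40 min 29 s.
Timecode: 00:40:29:25.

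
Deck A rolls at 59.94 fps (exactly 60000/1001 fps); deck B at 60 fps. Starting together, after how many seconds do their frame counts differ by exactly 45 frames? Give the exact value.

750.75 seconds

The gap grows by |60 − 60000/1001| = 60/1001 frames per second.
Time for a 45-frame gap: 45 ÷ (60/1001) = 750.75 s.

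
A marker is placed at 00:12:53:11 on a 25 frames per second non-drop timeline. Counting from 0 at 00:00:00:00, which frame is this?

Total seconds to the label: (0 × 3600 + 12 × 60 + 53) = 773.
Frame index = 773 × 25 + 11 = 19336.

frame 19336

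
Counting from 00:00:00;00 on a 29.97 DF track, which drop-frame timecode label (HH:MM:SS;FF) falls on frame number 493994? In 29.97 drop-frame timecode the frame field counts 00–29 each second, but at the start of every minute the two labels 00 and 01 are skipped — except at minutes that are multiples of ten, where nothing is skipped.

04:34:42;28

Ten DF minutes hold 17982 frames, so frame 493994 lies in block 27 (frames 485514–503495) with 8480 frames into that block.
The block's first minute is 1800 frames and the rest 1798 each; 8480 frames reaches minute 4, so 27 × 18 + 4 × 2 = 494 labels have been skipped so far.
Adding those back, label number 493994 + 494 = 494488 at 30 labels/s is 16482 s + 28 f = 4 h 34 min 42 s frame 28, i.e. 04:34:42;28.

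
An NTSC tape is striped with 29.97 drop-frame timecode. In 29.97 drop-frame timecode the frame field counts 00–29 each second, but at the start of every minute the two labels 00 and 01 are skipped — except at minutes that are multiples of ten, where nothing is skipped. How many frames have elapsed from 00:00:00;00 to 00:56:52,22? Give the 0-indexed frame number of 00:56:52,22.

Complete 10-minute blocks: 5, each 17982 frames → 89910.
Remaining 6 whole minutes in the current block: 1800 + 5 × 1798 = 10790 frames.
Within the current minute: 52 × 30 + 22 − 2 = 1580 (labels ;00/;01 skipped at this minute). Total = 89910 + 10790 + 1580 = 102280.

102280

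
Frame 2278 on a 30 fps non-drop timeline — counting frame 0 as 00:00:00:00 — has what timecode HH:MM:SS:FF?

00:01:15:28

2278 ÷ 30 = 75 full seconds, remainder 28 frames.
75 s = 0 h 1 min 15 s.
Timecode: 00:01:15:28.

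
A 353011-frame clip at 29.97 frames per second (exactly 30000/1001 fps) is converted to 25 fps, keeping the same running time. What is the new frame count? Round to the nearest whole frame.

Frames at target rate = 353011 × (25) / (30000/1001) = 353364011/1200 ≈ 294470.009.
Nearest whole frame: 294470.

294470 frames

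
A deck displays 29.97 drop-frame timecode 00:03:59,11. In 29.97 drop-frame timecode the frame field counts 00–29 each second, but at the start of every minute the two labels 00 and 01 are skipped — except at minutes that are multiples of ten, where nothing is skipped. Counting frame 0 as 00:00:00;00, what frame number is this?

Complete 10-minute blocks: 0, each 17982 frames → 0.
Remaining 3 whole minutes in the current block: 1800 + 2 × 1798 = 5396 frames.
Within the current minute: 59 × 30 + 11 − 2 = 1779 (labels ;00/;01 skipped at this minute). Total = 0 + 5396 + 1779 = 7175.

7175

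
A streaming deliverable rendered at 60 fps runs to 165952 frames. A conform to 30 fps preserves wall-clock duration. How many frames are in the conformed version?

Target frames = source frames × (target rate / source rate) = 165952 × (30)/(60) = 165952 × 1/2 = 82976.

82976 frames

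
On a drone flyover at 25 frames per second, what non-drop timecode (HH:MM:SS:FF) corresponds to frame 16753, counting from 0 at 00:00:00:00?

00:11:10:03

16753 ÷ 25 = 670 full seconds, remainder 3 frames.
670 s = 0 h 11 min 10 s.
Timecode: 00:11:10:03.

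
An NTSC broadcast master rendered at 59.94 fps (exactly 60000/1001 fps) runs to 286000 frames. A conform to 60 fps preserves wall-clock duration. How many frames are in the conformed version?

Target frames = source frames × (target rate / source rate) = 286000 × (60)/(60000/1001) = 286000 × 1001/1000 = 286286.

286286 frames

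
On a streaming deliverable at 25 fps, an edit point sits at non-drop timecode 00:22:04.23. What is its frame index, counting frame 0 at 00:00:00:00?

Total seconds to the label: (0 × 3600 + 22 × 60 + 4) = 1324.
Frame index = 1324 × 25 + 23 = 33123.

frame 33123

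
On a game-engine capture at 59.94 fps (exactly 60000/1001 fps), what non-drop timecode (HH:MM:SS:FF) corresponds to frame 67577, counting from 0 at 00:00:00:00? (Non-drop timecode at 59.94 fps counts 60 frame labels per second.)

67577 ÷ 60 = 1126 full seconds, remainder 17 frames.
1126 s = 0 h 18 min 46 s.
Timecode: 00:18:46:17.

00:18:46:17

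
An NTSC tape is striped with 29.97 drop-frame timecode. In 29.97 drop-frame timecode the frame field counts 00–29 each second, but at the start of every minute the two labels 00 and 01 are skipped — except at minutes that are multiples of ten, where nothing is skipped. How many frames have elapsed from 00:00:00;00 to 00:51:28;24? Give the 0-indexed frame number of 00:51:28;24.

92572

As if non-drop at 30 labels/s: (0 × 3600 + 51 × 60 + 28) × 30 + 24 = 92664.
Minute boundaries passed: 51; those not divisible by 10: 51 − 5 = 46; dropped labels = 2 × 46 = 92.
Actual frame index = 92664 − 92 = 92572.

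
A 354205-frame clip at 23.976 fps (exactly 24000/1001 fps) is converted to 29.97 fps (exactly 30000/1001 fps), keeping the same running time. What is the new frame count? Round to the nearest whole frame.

442756 frames

Frames at target rate = 354205 × (30000/1001) / (24000/1001) = 1771025/4 ≈ 442756.250.
Nearest whole frame: 442756.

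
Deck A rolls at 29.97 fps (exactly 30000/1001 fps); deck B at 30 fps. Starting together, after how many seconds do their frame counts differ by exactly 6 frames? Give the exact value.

The gap grows by |30 − 30000/1001| = 30/1001 frames per second.
Time for a 6-frame gap: 6 ÷ (30/1001) = 200.2 s.

200.2 seconds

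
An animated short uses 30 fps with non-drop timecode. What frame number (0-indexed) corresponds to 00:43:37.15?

Total seconds to the label: (0 × 3600 + 43 × 60 + 37) = 2617.
Frame index = 2617 × 30 + 15 = 78525.

frame 78525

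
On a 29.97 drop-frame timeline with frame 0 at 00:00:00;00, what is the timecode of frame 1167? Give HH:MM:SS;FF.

00:00:38;27

Ten DF minutes hold 17982 frames, so frame 1167 lies in block 0 (frames 0–17981) with 1167 frames into that block.
The block's first minute is 1800 frames and the rest 1798 each; 1167 frames reaches minute 0, so 0 × 18 + 0 × 2 = 0 labels have been skipped so far.
Adding those back, label number 1167 + 0 = 1167 at 30 labels/s is 38 s + 27 f = 0 h 0 min 38 s frame 27, i.e. 00:00:38;27.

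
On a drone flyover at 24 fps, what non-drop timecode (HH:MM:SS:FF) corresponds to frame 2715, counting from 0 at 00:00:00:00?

00:01:53:03

2715 ÷ 24 = 113 full seconds, remainder 3 frames.
113 s = 0 h 1 min 53 s.
Timecode: 00:01:53:03.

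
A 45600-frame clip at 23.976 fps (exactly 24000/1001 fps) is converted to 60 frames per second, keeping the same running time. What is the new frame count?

114114 frames

Target frames = source frames × (target rate / source rate) = 45600 × (60)/(24000/1001) = 45600 × 1001/400 = 114114.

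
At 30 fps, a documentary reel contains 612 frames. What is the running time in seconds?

20.4 seconds

Running time = 612 / (30) = 20.4 s.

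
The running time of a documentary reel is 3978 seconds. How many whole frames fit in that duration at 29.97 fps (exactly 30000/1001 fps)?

Frames = 3978 × 30000/1001 = 9180000/77 ≈ 119220.7792.
Complete frames: 119220.

119220 frames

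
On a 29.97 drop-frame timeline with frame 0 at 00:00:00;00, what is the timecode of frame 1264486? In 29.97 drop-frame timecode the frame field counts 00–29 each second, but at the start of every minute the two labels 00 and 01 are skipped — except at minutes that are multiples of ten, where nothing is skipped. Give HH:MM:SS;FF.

Each 10-minute DF block holds 10 × 60 × 30 − 9 × 2 = 17982 frames. 1264486 ÷ 17982 → 70 full blocks, remainder 5746.
Within the partial block the first minute is 1800 frames and each further minute 1798, so 3 further minute boundaries passed. Total skipped labels = 18 × 70 + 2 × 3 = 1266.
Non-drop label index = 1264486 + 1266 = 1265752; at 30 labels/s that is 11:43:11:22, i.e. DF 11:43:11;22.

11:43:11;22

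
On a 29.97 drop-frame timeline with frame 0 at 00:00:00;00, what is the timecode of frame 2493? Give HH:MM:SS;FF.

00:01:23;05

Each 10-minute DF block holds 10 × 60 × 30 − 9 × 2 = 17982 frames. 2493 ÷ 17982 → 0 full blocks, remainder 2493.
Within the partial block the first minute is 1800 frames and each further minute 1798, so 1 further minute boundary passed. Total skipped labels = 18 × 0 + 2 × 1 = 2.
Non-drop label index = 2493 + 2 = 2495; at 30 labels/s that is 00:01:23:05, i.e. DF 00:01:23;05.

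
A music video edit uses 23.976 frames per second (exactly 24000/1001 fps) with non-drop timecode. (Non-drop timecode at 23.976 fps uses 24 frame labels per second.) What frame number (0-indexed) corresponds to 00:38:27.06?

55374

Total seconds to the label: (0 × 3600 + 38 × 60 + 27) = 2307.
Frame index = 2307 × 24 + 6 = 55374.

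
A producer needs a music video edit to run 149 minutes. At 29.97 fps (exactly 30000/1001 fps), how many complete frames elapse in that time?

149 min = 8940 s.
Frames = 8940 × 30000/1001 = 268200000/1001 ≈ 267932.0679.
Complete frames: 267932.

267932 frames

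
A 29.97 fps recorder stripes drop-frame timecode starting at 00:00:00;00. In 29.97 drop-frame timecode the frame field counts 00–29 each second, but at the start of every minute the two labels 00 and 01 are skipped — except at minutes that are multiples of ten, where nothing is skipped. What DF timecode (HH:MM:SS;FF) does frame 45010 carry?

Each 10-minute DF block holds 10 × 60 × 30 − 9 × 2 = 17982 frames. 45010 ÷ 17982 → 2 full blocks, remainder 9046.
Within the partial block the first minute is 1800 frames and each further minute 1798, so 5 further minute boundaries passed. Total skipped labels = 18 × 2 + 2 × 5 = 46.
Non-drop label index = 45010 + 46 = 45056; at 30 labels/s that is 00:25:01:26, i.e. DF 00:25:01;26.

00:25:01;26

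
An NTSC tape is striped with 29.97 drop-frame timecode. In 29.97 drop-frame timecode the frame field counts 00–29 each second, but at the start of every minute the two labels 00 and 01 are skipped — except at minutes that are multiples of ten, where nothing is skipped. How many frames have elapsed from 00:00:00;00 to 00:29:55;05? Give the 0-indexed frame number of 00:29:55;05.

Complete 10-minute blocks: 2, each 17982 frames → 35964.
Remaining 9 whole minutes in the current block: 1800 + 8 × 1798 = 16184 frames.
Within the current minute: 55 × 30 + 5 − 2 = 1653 (labels ;00/;01 skipped at this minute). Total = 35964 + 16184 + 1653 = 53801.

53801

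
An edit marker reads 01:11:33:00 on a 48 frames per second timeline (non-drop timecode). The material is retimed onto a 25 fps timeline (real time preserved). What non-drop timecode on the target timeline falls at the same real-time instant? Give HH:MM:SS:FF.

01:11:33:00

Source frame index: (1×3600 + 11×60 + 33) × 48 + 0 = 206064.
Real time: 206064 / (48) = 4293 s.
Target frame: (4293) × (25) = 107325.
At 25 labels/s: frame 107325 → 01:11:33:00.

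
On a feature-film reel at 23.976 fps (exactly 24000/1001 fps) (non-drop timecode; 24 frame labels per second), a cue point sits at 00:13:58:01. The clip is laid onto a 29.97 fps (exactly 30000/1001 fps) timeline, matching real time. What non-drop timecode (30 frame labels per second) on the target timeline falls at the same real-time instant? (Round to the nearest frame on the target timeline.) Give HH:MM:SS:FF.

00:13:58:01

Source frame index: (0×3600 + 13×60 + 58) × 24 + 1 = 20113.
Real time: 20113 / (24000/1001) = 20133113/24000 s.
Target frame: (20133113/24000) × (30000/1001) = 100565/4 ≈ 25141.250 → 25141.
At 30 labels/s: frame 25141 → 00:13:58:01.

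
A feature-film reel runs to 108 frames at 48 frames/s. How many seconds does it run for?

Running time = 108 / (48) = 2.25 s.

2.25 seconds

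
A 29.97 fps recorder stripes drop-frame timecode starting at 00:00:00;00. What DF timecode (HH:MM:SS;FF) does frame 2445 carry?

Each 10-minute DF block holds 10 × 60 × 30 − 9 × 2 = 17982 frames. 2445 ÷ 17982 → 0 full blocks, remainder 2445.
Within the partial block the first minute is 1800 frames and each further minute 1798, so 1 further minute boundary passed. Total skipped labels = 18 × 0 + 2 × 1 = 2.
Non-drop label index = 2445 + 2 = 2447; at 30 labels/s that is 00:01:21:17, i.e. DF 00:01:21;17.

00:01:21;17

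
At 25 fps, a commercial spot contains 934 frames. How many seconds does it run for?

Running time = 934 / (25) = 37.36 s.

37.36 seconds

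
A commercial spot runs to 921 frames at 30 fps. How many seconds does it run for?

Running time = 921 / (30) = 30.7 s.

30.7 seconds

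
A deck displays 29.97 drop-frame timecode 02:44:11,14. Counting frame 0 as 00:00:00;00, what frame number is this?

As if non-drop at 30 labels/s: (2 × 3600 + 44 × 60 + 11) × 30 + 14 = 295544.
Minute boundaries passed: 164; those not divisible by 10: 164 − 16 = 148; dropped labels = 2 × 148 = 296.
Actual frame index = 295544 − 296 = 295248.

295248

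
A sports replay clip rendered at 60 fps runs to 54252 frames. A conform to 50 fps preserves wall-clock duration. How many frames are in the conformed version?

Target frames = source frames × (target rate / source rate) = 54252 × (50)/(60) = 54252 × 5/6 = 45210.

45210 frames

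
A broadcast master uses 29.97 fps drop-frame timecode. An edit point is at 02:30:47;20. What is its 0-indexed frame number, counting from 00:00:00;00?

271160

As if non-drop at 30 labels/s: (2 × 3600 + 30 × 60 + 47) × 30 + 20 = 271430.
Minute boundaries passed: 150; those not divisible by 10: 150 − 15 = 135; dropped labels = 2 × 135 = 270.
Actual frame index = 271430 − 270 = 271160.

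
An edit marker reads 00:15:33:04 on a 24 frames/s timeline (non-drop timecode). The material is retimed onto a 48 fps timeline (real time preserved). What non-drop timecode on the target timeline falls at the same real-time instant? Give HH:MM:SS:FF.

00:15:33:08

Source frame index: (0×3600 + 15×60 + 33) × 24 + 4 = 22396.
Real time: 22396 / (24) = 5599/6 s.
Target frame: (5599/6) × (48) = 44792.
At 48 labels/s: frame 44792 → 00:15:33:08.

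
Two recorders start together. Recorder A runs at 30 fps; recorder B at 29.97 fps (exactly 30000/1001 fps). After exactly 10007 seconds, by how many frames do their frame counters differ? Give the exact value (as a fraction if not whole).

A emits 30 × 10007 = 300210 frames; B emits 30000/1001 × 10007 = 300210000/1001.
Difference = 300210/1001 frames (≈ 299.9101); B is behind A.

300210/1001 frames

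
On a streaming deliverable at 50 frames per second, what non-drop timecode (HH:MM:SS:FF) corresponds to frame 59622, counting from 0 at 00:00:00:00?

00:19:52:22

59622 ÷ 50 = 1192 full seconds, remainder 22 frames.
1192 s = 0 h 19 min 52 s.
Timecode: 00:19:52:22.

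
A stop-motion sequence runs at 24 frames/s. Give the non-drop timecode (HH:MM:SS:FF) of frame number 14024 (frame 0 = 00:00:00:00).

14024 ÷ 24 = 584 full seconds, remainder 8 frames.
584 s = 0 h 9 min 44 s.
Timecode: 00:09:44:08.

00:09:44:08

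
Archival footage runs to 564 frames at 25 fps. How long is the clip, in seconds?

22.56 seconds

Running time = 564 / (25) = 22.56 s.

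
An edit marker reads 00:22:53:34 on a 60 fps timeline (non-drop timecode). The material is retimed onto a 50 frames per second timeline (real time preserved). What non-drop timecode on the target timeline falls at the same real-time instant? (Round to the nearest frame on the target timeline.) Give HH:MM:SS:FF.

00:22:53:28

Source frame index: (0×3600 + 22×60 + 53) × 60 + 34 = 82414.
Real time: 82414 / (60) = 41207/30 s.
Target frame: (41207/30) × (50) = 206035/3 ≈ 68678.333 → 68678.
At 50 labels/s: frame 68678 → 00:22:53:28.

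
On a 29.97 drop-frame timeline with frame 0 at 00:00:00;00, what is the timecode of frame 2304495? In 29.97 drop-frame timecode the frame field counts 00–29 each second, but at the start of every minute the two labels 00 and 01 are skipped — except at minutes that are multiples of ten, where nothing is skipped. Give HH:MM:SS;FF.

21:21:33;11

Ten DF minutes hold 17982 frames, so frame 2304495 lies in block 128 (frames 2301696–2319677) with 2799 frames into that block.
The block's first minute is 1800 frames and the rest 1798 each; 2799 frames reaches minute 1, so 128 × 18 + 1 × 2 = 2306 labels have been skipped so far.
Adding those back, label number 2304495 + 2306 = 2306801 at 30 labels/s is 76893 s + 11 f = 21 h 21 min 33 s frame 11, i.e. 21:21:33;11.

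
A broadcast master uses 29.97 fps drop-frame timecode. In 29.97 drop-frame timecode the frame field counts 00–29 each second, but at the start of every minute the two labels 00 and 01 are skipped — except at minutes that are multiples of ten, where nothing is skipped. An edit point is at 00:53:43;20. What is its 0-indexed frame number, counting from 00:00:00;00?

96614

As if non-drop at 30 labels/s: (0 × 3600 + 53 × 60 + 43) × 30 + 20 = 96710.
Minute boundaries passed: 53; those not divisible by 10: 53 − 5 = 48; dropped labels = 2 × 48 = 96.
Actual frame index = 96710 − 96 = 96614.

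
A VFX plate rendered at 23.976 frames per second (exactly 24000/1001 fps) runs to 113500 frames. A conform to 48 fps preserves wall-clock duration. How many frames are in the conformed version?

227227 frames

Target frames = source frames × (target rate / source rate) = 113500 × (48)/(24000/1001) = 113500 × 1001/500 = 227227.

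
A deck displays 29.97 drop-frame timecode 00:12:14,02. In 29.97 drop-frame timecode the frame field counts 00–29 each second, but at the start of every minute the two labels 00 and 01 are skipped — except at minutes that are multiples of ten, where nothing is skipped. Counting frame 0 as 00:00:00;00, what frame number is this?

Complete 10-minute blocks: 1, each 17982 frames → 17982.
Remaining 2 whole minutes in the current block: 1800 + 1 × 1798 = 3598 frames.
Within the current minute: 14 × 30 + 2 − 2 = 420 (labels ;00/;01 skipped at this minute). Total = 17982 + 3598 + 420 = 22000.

22000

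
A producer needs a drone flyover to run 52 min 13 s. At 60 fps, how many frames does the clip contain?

52 min 13 s = 3133 s.
Frames = 3133 × 60 = 187980.

187980 frames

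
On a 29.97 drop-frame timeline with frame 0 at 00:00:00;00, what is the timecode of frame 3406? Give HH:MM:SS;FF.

Each 10-minute DF block holds 10 × 60 × 30 − 9 × 2 = 17982 frames. 3406 ÷ 17982 → 0 full blocks, remainder 3406.
Within the partial block the first minute is 1800 frames and each further minute 1798, so 1 further minute boundary passed. Total skipped labels = 18 × 0 + 2 × 1 = 2.
Non-drop label index = 3406 + 2 = 3408; at 30 labels/s that is 00:01:53:18, i.e. DF 00:01:53;18.

00:01:53;18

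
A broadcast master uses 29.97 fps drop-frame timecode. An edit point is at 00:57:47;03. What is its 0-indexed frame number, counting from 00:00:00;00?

103909

As if non-drop at 30 labels/s: (0 × 3600 + 57 × 60 + 47) × 30 + 3 = 104013.
Minute boundaries passed: 57; those not divisible by 10: 57 − 5 = 52; dropped labels = 2 × 52 = 104.
Actual frame index = 104013 − 104 = 103909.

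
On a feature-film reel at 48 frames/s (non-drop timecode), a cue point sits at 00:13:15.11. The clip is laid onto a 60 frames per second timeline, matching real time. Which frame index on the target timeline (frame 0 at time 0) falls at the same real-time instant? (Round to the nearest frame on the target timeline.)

Source frame index: (0×3600 + 13×60 + 15) × 48 + 11 = 38171.
Real time: 38171 / (48) = 38171/48 s.
Target frame: (38171/48) × (60) = 190855/4 ≈ 47713.750 → 47714.

frame 47714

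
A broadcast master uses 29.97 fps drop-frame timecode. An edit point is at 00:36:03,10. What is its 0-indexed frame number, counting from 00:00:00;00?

64834

As if non-drop at 30 labels/s: (0 × 3600 + 36 × 60 + 3) × 30 + 10 = 64900.
Minute boundaries passed: 36; those not divisible by 10: 36 − 3 = 33; dropped labels = 2 × 33 = 66.
Actual frame index = 64900 − 66 = 64834.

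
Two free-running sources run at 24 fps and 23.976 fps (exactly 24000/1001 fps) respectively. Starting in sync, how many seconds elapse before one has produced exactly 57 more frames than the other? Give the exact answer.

The gap grows by |24000/1001 − 24| = 24/1001 frames per second.
Time for a 57-frame gap: 57 ÷ (24/1001) = 2377.375 s.

2377.375 seconds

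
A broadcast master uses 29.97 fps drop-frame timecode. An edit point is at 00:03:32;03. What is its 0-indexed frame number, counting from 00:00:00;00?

6357

Complete 10-minute blocks: 0, each 17982 frames → 0.
Remaining 3 whole minutes in the current block: 1800 + 2 × 1798 = 5396 frames.
Within the current minute: 32 × 30 + 3 − 2 = 961 (labels ;00/;01 skipped at this minute). Total = 0 + 5396 + 961 = 6357.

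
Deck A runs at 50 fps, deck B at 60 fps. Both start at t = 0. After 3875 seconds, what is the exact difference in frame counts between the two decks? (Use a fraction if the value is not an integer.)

38750 frames

A emits 50 × 3875 = 193750 frames; B emits 60 × 3875 = 232500.
Difference = 38750 frames; B is ahead of A.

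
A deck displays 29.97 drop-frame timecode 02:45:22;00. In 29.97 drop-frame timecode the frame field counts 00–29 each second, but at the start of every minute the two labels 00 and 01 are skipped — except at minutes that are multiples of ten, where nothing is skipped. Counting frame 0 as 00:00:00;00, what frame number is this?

As if non-drop at 30 labels/s: (2 × 3600 + 45 × 60 + 22) × 30 + 0 = 297660.
Minute boundaries passed: 165; those not divisible by 10: 165 − 16 = 149; dropped labels = 2 × 149 = 298.
Actual frame index = 297660 − 298 = 297362.

297362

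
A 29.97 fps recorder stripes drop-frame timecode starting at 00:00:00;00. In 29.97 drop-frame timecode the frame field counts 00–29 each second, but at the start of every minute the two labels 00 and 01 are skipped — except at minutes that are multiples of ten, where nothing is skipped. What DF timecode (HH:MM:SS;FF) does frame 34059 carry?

Each 10-minute DF block holds 10 × 60 × 30 − 9 × 2 = 17982 frames. 34059 ÷ 17982 → 1 full block, remainder 16077.
Within the partial block the first minute is 1800 frames and each further minute 1798, so 8 further minute boundaries passed. Total skipped labels = 18 × 1 + 2 × 8 = 34.
Non-drop label index = 34059 + 34 = 34093; at 30 labels/s that is 00:18:56:13, i.e. DF 00:18:56;13.

00:18:56;13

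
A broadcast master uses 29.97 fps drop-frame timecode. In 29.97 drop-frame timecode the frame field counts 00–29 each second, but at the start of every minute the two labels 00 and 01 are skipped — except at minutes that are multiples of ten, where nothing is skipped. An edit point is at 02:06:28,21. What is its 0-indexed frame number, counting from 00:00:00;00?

Complete 10-minute blocks: 12, each 17982 frames → 215784.
Remaining 6 whole minutes in the current block: 1800 + 5 × 1798 = 10790 frames.
Within the current minute: 28 × 30 + 21 − 2 = 859 (labels ;00/;01 skipped at this minute). Total = 215784 + 10790 + 859 = 227433.

227433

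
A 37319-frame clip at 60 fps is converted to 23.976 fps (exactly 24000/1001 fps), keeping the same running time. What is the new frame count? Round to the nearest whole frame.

Frames at target rate = 37319 × (24000/1001) / (60) = 14927600/1001 ≈ 14912.687.
Nearest whole frame: 14913.

14913 frames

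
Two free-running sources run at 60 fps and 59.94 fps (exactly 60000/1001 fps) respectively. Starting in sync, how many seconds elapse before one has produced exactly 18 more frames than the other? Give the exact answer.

300.3 seconds

The gap grows by |60000/1001 − 60| = 60/1001 frames per second.
Time for a 18-frame gap: 18 ÷ (60/1001) = 300.3 s.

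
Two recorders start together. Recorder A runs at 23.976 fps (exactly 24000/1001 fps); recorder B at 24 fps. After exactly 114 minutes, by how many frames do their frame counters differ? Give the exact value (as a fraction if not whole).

164160/1001 frames

114 min = 6840 s.
A emits 24000/1001 × 6840 = 164160000/1001 frames; B emits 24 × 6840 = 164160.
Difference = 164160/1001 frames (≈ 163.9960); B is ahead of A.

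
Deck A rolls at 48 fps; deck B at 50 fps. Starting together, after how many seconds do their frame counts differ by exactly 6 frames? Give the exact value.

The gap grows by |50 − 48| = 2 frames per second.
Time for a 6-frame gap: 6 ÷ (2) = 3 s.

3 seconds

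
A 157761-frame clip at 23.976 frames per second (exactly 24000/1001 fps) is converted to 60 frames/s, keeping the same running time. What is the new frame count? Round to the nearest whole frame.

Frames at target rate = 157761 × (60) / (24000/1001) = 157918761/400 ≈ 394796.903.
Nearest whole frame: 394797.

394797 frames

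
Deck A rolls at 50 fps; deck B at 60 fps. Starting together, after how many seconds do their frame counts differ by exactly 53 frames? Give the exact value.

The gap grows by |60 − 50| = 10 frames per second.
Time for a 53-frame gap: 53 ÷ (10) = 5.3 s.

5.3 seconds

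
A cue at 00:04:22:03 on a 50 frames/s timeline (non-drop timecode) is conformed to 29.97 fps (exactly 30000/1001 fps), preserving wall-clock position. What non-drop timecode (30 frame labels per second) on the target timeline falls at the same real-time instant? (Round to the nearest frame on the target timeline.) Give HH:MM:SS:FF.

Source frame index: (0×3600 + 4×60 + 22) × 50 + 3 = 13103.
Real time: 13103 / (50) = 13103/50 s.
Target frame: (13103/50) × (30000/1001) = 7861800/1001 ≈ 7853.946 → 7854.
At 30 labels/s: frame 7854 → 00:04:21:24.

00:04:21:24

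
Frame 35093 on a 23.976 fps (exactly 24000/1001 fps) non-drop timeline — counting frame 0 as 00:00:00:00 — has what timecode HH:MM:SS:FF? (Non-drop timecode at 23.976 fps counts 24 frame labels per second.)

35093 ÷ 24 = 1462 full seconds, remainder 5 frames.
1462 s = 0 h 24 min 22 s.
Timecode: 00:24:22:05.

00:24:22:05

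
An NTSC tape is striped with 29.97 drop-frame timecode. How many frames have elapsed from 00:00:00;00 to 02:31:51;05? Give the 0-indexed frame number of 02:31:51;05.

Complete 10-minute blocks: 15, each 17982 frames → 269730.
Remaining 1 whole minute in the current block: 1800 + 0 × 1798 = 1800 frames.
Within the current minute: 51 × 30 + 5 − 2 = 1533 (labels ;00/;01 skipped at this minute). Total = 269730 + 1800 + 1533 = 273063.

273063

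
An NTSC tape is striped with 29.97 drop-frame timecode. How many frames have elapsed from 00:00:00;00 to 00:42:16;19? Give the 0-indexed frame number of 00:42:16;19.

76023

As if non-drop at 30 labels/s: (0 × 3600 + 42 × 60 + 16) × 30 + 19 = 76099.
Minute boundaries passed: 42; those not divisible by 10: 42 − 4 = 38; dropped labels = 2 × 38 = 76.
Actual frame index = 76099 − 76 = 76023.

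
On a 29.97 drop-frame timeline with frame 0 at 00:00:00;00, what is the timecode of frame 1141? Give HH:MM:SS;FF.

Each 10-minute DF block holds 10 × 60 × 30 − 9 × 2 = 17982 frames. 1141 ÷ 17982 → 0 full blocks, remainder 1141.
Within the partial block the first minute is 1800 frames and each further minute 1798, so 0 further minute boundaries passed. Total skipped labels = 18 × 0 + 2 × 0 = 0.
Non-drop label index = 1141 + 0 = 1141; at 30 labels/s that is 00:00:38:01, i.e. DF 00:00:38;01.

00:00:38;01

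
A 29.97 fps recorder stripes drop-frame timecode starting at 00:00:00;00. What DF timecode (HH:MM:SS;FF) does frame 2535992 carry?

Each 10-minute DF block holds 10 × 60 × 30 − 9 × 2 = 17982 frames. 2535992 ÷ 17982 → 141 full blocks, remainder 530.
Within the partial block the first minute is 1800 frames and each further minute 1798, so 0 further minute boundaries passed. Total skipped labels = 18 × 141 + 2 × 0 = 2538.
Non-drop label index = 2535992 + 2538 = 2538530; at 30 labels/s that is 23:30:17:20, i.e. DF 23:30:17;20.

23:30:17;20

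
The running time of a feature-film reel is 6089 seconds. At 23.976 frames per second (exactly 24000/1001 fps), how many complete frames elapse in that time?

Frames = 6089 × 24000/1001 = 146136000/1001 ≈ 145990.0100.
Complete frames: 145990.

145990 frames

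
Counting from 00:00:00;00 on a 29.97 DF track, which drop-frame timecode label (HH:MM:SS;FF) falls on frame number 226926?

Each 10-minute DF block holds 10 × 60 × 30 − 9 × 2 = 17982 frames. 226926 ÷ 17982 → 12 full blocks, remainder 11142.
Within the partial block the first minute is 1800 frames and each further minute 1798, so 6 further minute boundaries passed. Total skipped labels = 18 × 12 + 2 × 6 = 228.
Non-drop label index = 226926 + 228 = 227154; at 30 labels/s that is 02:06:11:24, i.e. DF 02:06:11;24.

02:06:11;24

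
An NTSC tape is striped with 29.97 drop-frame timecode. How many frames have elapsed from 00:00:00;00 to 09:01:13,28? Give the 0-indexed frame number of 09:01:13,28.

As if non-drop at 30 labels/s: (9 × 3600 + 1 × 60 + 13) × 30 + 28 = 974218.
Minute boundaries passed: 541; those not divisible by 10: 541 − 54 = 487; dropped labels = 2 × 487 = 974.
Actual frame index = 974218 − 974 = 973244.

973244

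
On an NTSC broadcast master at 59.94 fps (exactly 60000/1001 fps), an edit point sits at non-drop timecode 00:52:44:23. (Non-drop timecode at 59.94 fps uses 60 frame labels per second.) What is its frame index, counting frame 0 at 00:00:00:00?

frame 189863

Total seconds to the label: (0 × 3600 + 52 × 60 + 44) = 3164.
Frame index = 3164 × 60 + 23 = 189863.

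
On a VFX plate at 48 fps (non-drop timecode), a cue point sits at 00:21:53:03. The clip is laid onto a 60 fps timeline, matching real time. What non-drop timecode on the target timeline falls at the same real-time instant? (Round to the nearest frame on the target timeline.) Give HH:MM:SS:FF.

00:21:53:04

Source frame index: (0×3600 + 21×60 + 53) × 48 + 3 = 63027.
Real time: 63027 / (48) = 21009/16 s.
Target frame: (21009/16) × (60) = 315135/4 ≈ 78783.750 → 78784.
At 60 labels/s: frame 78784 → 00:21:53:04.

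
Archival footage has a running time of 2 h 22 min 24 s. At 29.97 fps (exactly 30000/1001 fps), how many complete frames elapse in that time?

256063 frames

2 h 22 min 24 s = 8544 s.
Frames = 8544 × 30000/1001 = 256320000/1001 ≈ 256063.9361.
Complete frames: 256063.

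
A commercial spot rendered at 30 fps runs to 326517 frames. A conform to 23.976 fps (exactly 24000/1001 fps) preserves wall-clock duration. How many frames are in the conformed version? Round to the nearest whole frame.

260953 frames

Frames at target rate = 326517 × (24000/1001) / (30) = 261213600/1001 ≈ 260952.647.
Nearest whole frame: 260953.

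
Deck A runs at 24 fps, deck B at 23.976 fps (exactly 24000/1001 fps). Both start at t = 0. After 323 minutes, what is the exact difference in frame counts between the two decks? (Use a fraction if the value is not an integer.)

465120/1001 frames

323 min = 19380 s.
A emits 24 × 19380 = 465120 frames; B emits 24000/1001 × 19380 = 465120000/1001.
Difference = 465120/1001 frames (≈ 464.6553); B is behind A.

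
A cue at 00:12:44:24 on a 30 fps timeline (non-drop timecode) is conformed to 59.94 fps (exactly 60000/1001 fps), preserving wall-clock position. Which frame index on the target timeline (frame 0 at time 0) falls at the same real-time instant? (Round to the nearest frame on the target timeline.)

frame 45842

Source frame index: (0×3600 + 12×60 + 44) × 30 + 24 = 22944.
Real time: 22944 / (30) = 3824/5 s.
Target frame: (3824/5) × (60000/1001) = 45888000/1001 ≈ 45842.158 → 45842.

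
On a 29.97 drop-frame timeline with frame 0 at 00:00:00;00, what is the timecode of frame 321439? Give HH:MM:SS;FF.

02:58:45;11

Ten DF minutes hold 17982 frames, so frame 321439 lies in block 17 (frames 305694–323675) with 15745 frames into that block.
The block's first minute is 1800 frames and the rest 1798 each; 15745 frames reaches minute 8, so 17 × 18 + 8 × 2 = 322 labels have been skipped so far.
Adding those back, label number 321439 + 322 = 321761 at 30 labels/s is 10725 s + 11 f = 2 h 58 min 45 s frame 11, i.e. 02:58:45;11.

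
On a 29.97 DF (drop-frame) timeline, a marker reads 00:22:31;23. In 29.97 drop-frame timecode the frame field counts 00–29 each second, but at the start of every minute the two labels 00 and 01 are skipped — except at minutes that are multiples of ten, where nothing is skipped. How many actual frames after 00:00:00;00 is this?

Complete 10-minute blocks: 2, each 17982 frames → 35964.
Remaining 2 whole minutes in the current block: 1800 + 1 × 1798 = 3598 frames.
Within the current minute: 31 × 30 + 23 − 2 = 951 (labels ;00/;01 skipped at this minute). Total = 35964 + 3598 + 951 = 40513.

40513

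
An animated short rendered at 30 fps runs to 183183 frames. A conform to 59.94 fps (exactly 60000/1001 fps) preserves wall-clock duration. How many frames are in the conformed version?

Target frames = source frames × (target rate / source rate) = 183183 × (60000/1001)/(30) = 183183 × 2000/1001 = 366000.

366000 frames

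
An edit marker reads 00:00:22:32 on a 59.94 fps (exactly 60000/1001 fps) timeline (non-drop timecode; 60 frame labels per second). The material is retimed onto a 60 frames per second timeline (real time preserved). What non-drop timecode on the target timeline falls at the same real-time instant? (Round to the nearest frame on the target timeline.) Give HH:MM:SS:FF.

Source frame index: (0×3600 + 0×60 + 22) × 60 + 32 = 1352.
Real time: 1352 / (60000/1001) = 169169/7500 s.
Target frame: (169169/7500) × (60) = 169169/125 ≈ 1353.352 → 1353.
At 60 labels/s: frame 1353 → 00:00:22:33.

00:00:22:33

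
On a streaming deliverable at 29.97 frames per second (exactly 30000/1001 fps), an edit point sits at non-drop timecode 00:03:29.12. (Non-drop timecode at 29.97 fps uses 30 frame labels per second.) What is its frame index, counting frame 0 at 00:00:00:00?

Total seconds to the label: (0 × 3600 + 3 × 60 + 29) = 209.
Frame index = 209 × 30 + 12 = 6282.

frame 6282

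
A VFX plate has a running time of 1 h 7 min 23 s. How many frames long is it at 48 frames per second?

1 h 7 min 23 s = 4043 s.
Frames = 4043 × 48 = 194064.

194064 frames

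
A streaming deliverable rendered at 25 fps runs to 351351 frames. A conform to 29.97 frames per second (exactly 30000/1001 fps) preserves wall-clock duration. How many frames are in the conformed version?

Target frames = source frames × (target rate / source rate) = 351351 × (30000/1001)/(25) = 351351 × 1200/1001 = 421200.

421200 frames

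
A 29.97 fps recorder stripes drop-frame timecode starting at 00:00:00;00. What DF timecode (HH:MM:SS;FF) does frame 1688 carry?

Each 10-minute DF block holds 10 × 60 × 30 − 9 × 2 = 17982 frames. 1688 ÷ 17982 → 0 full blocks, remainder 1688.
Within the partial block the first minute is 1800 frames and each further minute 1798, so 0 further minute boundaries passed. Total skipped labels = 18 × 0 + 2 × 0 = 0.
Non-drop label index = 1688 + 0 = 1688; at 30 labels/s that is 00:00:56:08, i.e. DF 00:00:56;08.

00:00:56;08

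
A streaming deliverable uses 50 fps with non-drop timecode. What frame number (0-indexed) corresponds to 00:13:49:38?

Total seconds to the label: (0 × 3600 + 13 × 60 + 49) = 829.
Frame index = 829 × 50 + 38 = 41488.

41488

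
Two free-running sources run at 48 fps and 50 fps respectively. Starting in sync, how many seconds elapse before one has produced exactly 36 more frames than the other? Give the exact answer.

The gap grows by |50 − 48| = 2 frames per second.
Time for a 36-frame gap: 36 ÷ (2) = 18 s.

18 seconds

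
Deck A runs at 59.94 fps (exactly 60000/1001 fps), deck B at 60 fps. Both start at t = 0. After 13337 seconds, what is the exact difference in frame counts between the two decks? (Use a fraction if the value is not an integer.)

800220/1001 frames

A emits 60000/1001 × 13337 = 800220000/1001 frames; B emits 60 × 13337 = 800220.
Difference = 800220/1001 frames (≈ 799.4206); B is ahead of A.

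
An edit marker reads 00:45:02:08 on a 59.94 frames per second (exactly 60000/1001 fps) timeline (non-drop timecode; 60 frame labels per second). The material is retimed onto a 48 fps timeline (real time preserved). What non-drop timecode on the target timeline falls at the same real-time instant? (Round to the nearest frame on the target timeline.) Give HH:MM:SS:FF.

00:45:04:40

Source frame index: (0×3600 + 45×60 + 2) × 60 + 8 = 162128.
Real time: 162128 / (60000/1001) = 10143133/3750 s.
Target frame: (10143133/3750) × (48) = 81145064/625 ≈ 129832.102 → 129832.
At 48 labels/s: frame 129832 → 00:45:04:40.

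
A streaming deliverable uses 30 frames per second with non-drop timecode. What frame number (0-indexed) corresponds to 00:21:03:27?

Total seconds to the label: (0 × 3600 + 21 × 60 + 3) = 1263.
Frame index = 1263 × 30 + 27 = 37917.

37917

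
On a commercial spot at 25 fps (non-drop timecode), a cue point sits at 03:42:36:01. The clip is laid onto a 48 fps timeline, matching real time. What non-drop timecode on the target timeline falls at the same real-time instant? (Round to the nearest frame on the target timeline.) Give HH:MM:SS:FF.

03:42:36:02

Source frame index: (3×3600 + 42×60 + 36) × 25 + 1 = 333901.
Real time: 333901 / (25) = 333901/25 s.
Target frame: (333901/25) × (48) = 16027248/25 ≈ 641089.920 → 641090.
At 48 labels/s: frame 641090 → 03:42:36:02.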